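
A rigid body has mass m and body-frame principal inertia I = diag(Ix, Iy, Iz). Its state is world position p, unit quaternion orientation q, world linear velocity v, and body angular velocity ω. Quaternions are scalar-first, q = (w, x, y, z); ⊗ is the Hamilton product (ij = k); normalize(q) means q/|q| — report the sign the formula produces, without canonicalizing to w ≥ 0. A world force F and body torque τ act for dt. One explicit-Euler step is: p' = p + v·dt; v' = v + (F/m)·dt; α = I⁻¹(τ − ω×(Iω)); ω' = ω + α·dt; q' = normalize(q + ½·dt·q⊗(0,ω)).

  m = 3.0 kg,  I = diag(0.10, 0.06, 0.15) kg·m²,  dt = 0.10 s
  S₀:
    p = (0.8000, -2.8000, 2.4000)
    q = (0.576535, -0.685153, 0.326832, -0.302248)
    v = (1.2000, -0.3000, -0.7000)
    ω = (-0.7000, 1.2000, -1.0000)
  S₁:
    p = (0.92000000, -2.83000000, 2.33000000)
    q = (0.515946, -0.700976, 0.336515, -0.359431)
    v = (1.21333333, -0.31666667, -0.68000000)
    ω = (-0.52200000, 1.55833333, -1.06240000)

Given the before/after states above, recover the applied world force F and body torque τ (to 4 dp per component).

F = (0.4000, -0.5000, 0.6000)
τ = (0.0700, 0.1800, -0.0600)

v₁ − v₀ = (0.01333333, -0.01666667, 0.02000000)
F = m·Δv/dt = (0.4000, -0.5000, 0.6000)
rate change Δω = (0.17800000, 0.35833333, -0.06240000)
gyro term ω₀×Iω₀ = (-0.1080, -0.0350, 0.0336)
I·α + gyro = (0.0700, 0.1800, -0.0600)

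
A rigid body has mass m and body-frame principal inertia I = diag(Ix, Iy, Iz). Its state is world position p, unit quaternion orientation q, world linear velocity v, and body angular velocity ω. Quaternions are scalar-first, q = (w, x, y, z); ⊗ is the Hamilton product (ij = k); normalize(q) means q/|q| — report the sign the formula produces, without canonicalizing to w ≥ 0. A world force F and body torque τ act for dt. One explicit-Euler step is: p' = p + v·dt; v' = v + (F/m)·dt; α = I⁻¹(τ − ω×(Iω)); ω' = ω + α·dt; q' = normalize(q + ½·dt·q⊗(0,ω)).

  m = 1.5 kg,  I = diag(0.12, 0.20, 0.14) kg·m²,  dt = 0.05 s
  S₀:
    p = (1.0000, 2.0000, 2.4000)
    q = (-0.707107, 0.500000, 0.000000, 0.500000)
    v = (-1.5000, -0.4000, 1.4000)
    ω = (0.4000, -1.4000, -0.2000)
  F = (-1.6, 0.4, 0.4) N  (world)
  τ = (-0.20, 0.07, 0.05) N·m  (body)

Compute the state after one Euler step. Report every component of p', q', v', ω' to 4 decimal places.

p' = (0.9250, 1.9800, 2.4700)
q' = (-0.7091, 0.5101, 0.0322, 0.4857)
v' = (-1.5533, -0.3867, 1.4133)
ω' = (0.3237, -1.3829, -0.1661)

p + v·dt = (0.9250, 1.9800, 2.4700)
v' = v + a·dt = (-1.5533, -0.3867, 1.4133)
ω×(Iω) gyroscopic = (-0.0168, 0.0016, -0.0448)
(τ − ω×Iω)/I = (-1.5267, 0.3420, 0.6771)
new body rate ω' = (0.3237, -1.3829, -0.1661)
2q̇ = q⊗(0,ω) = (-0.1000000, 0.4171572, 1.2899498, -0.5585786)
q + ½dt·q⊗(0,ω), renormalized = (-0.7091, 0.5101, 0.0322, 0.4857)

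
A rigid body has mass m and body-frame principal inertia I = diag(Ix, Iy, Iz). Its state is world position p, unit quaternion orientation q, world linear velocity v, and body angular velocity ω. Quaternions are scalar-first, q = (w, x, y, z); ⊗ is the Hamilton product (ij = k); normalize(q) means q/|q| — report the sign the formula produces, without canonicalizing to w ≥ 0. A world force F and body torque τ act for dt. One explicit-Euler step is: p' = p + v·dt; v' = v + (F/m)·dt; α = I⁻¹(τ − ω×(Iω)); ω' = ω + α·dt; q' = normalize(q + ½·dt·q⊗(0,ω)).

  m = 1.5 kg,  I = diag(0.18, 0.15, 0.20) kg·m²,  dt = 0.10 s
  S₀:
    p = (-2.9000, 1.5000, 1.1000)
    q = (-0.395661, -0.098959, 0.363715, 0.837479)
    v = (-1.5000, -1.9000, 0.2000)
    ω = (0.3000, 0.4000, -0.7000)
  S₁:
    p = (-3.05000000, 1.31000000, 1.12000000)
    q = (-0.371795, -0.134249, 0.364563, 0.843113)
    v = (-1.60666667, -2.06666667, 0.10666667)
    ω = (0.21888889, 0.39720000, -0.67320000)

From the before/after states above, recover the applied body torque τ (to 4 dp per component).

τ = (-0.1600, 0.0000, 0.0500)

Δω = ω₁−ω₀ = (-0.08111111, -0.00280000, 0.02680000)
ω₀×(Iω₀) = (-0.0140, 0.0042, -0.0036)
τ = I·(Δω/dt) + ω₀×(Iω₀) = (-0.1600, 0.0000, 0.0500)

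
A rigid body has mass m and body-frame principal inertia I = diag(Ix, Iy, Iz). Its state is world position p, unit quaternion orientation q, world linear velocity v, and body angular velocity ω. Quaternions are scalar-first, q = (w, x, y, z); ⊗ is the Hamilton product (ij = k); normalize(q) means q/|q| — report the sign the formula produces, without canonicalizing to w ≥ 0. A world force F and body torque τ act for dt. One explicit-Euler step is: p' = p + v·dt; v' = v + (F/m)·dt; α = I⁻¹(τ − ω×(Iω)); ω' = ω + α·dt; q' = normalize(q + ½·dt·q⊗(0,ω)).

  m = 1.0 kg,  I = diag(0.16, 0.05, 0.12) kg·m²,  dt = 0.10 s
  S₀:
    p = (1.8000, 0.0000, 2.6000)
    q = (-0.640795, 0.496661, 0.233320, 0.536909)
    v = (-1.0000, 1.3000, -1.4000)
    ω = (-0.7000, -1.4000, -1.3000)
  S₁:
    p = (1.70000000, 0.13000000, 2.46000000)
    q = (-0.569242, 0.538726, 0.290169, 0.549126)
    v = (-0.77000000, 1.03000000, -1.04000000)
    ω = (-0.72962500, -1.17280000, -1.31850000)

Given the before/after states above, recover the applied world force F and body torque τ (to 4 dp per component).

v₁ − v₀ = (0.23000000, -0.27000000, 0.36000000)
F = m·Δv/dt = (2.3000, -2.7000, 3.6000)
rate change Δω = (-0.02962500, 0.22720000, -0.01850000)
I·α + gyro = (0.0800, 0.1500, -0.1300)

F = (2.3000, -2.7000, 3.6000)
τ = (0.0800, 0.1500, -0.1300)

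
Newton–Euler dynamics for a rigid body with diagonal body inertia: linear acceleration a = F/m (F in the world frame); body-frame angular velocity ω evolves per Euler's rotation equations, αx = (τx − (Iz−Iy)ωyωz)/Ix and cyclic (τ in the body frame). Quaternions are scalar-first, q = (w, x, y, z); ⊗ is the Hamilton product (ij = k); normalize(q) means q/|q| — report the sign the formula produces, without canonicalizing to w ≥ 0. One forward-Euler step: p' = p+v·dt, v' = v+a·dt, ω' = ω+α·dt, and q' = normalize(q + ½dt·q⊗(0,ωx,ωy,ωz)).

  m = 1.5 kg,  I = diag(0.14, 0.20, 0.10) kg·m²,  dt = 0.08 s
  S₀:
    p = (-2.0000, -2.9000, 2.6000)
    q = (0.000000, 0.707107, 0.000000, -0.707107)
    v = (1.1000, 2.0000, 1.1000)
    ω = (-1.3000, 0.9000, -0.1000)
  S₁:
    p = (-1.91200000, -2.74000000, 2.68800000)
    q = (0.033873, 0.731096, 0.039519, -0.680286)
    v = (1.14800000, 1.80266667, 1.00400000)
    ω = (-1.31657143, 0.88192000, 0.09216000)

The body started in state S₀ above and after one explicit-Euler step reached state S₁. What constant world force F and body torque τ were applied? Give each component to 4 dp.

F = (0.9000, -3.7000, -1.8000)
τ = (-0.0200, -0.0400, 0.1700)

rate change Δω = (-0.01657143, -0.01808000, 0.19216000)
I·α + gyro = (-0.0200, -0.0400, 0.1700)
velocity change Δv = (0.04800000, -0.19733333, -0.09600000)
m·(v₁−v₀)/dt = (0.9000, -3.7000, -1.8000)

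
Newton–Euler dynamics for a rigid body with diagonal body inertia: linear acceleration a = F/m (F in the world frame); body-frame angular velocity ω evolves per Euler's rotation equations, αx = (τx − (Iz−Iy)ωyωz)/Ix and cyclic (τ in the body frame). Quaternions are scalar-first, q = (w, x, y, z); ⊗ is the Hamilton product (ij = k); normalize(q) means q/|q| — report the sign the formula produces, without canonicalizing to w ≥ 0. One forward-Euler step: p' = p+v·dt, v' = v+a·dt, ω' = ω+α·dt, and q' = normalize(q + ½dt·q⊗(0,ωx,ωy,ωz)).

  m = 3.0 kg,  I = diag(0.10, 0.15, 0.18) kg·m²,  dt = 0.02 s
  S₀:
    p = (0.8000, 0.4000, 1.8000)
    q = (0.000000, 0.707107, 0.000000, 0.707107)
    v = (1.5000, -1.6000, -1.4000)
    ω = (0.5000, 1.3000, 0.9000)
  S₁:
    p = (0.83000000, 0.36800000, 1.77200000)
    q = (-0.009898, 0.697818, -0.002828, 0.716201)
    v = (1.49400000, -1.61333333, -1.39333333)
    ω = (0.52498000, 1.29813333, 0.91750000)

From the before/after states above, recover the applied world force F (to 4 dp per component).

F = (-0.9000, -2.0000, 1.0000)

Δv = v₁−v₀ = (-0.00600000, -0.01333333, 0.00666667)
F = m·Δv/dt = (-0.9000, -2.0000, 1.0000)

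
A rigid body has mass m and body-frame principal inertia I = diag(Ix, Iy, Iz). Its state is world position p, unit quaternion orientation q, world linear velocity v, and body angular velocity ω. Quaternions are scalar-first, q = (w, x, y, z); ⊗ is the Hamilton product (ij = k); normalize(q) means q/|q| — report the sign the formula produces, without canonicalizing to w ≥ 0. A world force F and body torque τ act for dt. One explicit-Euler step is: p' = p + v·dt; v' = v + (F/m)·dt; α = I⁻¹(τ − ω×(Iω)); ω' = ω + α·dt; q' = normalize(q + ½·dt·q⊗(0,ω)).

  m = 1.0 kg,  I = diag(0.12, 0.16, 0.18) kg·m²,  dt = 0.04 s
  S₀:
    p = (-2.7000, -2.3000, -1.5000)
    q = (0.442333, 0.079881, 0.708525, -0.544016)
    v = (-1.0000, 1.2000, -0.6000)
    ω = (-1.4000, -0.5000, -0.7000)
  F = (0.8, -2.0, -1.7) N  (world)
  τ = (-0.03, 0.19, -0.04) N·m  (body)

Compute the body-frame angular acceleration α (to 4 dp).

ω×(Iω) gyroscopic = (0.0070, -0.0588, 0.0280)
angular accel α = (-0.3083, 1.5550, -0.3778)

α = (-0.3083, 1.5550, -0.3778)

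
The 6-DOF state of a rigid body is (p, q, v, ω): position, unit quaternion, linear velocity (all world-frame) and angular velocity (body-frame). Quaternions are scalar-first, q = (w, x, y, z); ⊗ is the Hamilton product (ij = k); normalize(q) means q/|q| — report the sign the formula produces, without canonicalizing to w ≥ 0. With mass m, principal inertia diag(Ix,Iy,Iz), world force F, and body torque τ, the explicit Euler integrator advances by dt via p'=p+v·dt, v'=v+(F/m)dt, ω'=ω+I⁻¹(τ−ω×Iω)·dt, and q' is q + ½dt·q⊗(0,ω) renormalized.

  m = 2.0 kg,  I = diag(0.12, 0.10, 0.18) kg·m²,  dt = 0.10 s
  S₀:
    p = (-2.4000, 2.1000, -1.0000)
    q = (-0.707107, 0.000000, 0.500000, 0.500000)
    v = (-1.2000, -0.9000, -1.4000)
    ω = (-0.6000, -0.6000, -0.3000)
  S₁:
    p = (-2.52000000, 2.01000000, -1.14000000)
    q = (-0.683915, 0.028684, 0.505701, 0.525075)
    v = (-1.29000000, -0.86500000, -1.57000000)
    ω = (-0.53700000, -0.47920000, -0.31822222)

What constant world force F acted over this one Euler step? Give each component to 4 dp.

F = (-1.8000, 0.7000, -3.4000)

velocity change Δv = (-0.09000000, 0.03500000, -0.17000000)
m·(v₁−v₀)/dt = (-1.8000, 0.7000, -3.4000)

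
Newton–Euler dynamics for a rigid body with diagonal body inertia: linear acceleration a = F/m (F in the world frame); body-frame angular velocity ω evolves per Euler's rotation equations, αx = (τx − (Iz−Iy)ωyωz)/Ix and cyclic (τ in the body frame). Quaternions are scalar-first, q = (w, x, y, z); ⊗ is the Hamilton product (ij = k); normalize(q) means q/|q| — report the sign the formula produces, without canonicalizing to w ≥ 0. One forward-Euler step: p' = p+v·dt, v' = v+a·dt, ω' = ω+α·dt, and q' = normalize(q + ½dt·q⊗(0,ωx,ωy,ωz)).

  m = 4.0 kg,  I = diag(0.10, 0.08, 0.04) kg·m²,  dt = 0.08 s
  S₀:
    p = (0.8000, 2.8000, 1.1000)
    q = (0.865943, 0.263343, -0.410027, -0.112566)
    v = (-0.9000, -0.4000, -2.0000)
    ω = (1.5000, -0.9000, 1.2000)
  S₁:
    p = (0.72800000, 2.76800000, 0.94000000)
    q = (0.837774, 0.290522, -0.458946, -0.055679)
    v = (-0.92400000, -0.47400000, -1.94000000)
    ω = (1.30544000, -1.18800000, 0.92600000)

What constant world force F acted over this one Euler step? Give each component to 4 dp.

Δv = v₁−v₀ = (-0.02400000, -0.07400000, 0.06000000)
F = m·Δv/dt = (-1.2000, -3.7000, 3.0000)

F = (-1.2000, -3.7000, 3.0000)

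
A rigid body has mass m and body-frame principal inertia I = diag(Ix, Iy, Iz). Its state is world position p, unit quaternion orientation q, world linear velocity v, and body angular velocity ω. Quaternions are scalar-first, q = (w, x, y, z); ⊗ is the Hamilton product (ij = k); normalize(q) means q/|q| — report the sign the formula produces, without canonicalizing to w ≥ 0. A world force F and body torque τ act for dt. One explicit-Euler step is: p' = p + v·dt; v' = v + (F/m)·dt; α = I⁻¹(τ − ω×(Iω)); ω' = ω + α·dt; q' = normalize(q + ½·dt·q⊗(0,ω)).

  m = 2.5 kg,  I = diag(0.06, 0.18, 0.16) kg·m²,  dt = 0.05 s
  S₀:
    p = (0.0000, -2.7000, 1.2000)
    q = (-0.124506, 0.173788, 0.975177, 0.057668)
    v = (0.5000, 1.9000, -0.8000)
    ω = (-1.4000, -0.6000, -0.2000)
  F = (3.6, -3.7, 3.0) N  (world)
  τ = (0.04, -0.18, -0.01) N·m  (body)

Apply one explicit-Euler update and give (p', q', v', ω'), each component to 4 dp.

p' = (0.0250, -2.6050, 1.1600)
q' = (-0.1034, 0.1740, 0.9752, 0.0897)
v' = (0.5720, 1.8260, -0.7400)
ω' = (-1.3647, -0.6422, -0.2346)

(τ − ω×Iω)/I = (0.7067, -0.8444, -0.6925)
ω' = ω + α·dt = (-1.3647, -0.6422, -0.2346)
q⊗(0,ω) = (0.8399430, 0.0138738, 0.0287260, 1.2858762)
updated quaternion q' = (-0.1034, 0.1740, 0.9752, 0.0897)
new position p' = (0.0250, -2.6050, 1.1600)
new velocity v' = (0.5720, 1.8260, -0.7400)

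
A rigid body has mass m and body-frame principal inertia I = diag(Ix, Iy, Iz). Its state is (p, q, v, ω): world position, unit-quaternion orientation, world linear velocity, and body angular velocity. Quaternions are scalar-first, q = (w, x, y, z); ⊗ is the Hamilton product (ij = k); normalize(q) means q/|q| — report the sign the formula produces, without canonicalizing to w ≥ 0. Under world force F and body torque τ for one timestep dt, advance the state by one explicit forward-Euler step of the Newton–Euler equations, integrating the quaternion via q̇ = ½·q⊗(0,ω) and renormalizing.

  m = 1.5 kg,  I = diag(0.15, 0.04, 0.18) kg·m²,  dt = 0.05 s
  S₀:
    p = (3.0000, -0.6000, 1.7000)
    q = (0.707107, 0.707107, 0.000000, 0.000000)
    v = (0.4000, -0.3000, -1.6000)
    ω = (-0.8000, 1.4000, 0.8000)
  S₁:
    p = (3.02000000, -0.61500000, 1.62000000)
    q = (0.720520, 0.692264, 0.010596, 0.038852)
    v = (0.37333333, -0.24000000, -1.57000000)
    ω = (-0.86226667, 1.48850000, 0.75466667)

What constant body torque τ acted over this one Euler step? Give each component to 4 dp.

τ = (-0.0300, 0.0900, -0.0400)

rate change Δω = (-0.06226667, 0.08850000, -0.04533333)
gyro term ω₀×Iω₀ = (0.1568, 0.0192, 0.1232)
I·α + gyro = (-0.0300, 0.0900, -0.0400)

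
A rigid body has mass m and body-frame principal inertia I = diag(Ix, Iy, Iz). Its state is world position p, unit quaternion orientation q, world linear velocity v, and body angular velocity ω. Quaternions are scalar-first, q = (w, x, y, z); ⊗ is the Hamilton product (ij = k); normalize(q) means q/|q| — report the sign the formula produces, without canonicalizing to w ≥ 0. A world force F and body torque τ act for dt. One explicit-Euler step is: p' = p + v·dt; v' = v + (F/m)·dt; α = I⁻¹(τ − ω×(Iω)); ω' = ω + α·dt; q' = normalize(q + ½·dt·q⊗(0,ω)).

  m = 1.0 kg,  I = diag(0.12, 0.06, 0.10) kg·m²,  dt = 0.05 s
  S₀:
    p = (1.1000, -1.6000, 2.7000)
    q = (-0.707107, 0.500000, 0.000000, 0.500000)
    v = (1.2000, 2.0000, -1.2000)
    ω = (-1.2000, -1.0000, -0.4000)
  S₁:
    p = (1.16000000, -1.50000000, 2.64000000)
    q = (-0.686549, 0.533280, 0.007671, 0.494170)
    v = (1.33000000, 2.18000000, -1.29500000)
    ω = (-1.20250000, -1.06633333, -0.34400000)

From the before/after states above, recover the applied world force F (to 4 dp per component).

F = (2.6000, 3.6000, -1.9000)

Δv = v₁−v₀ = (0.13000000, 0.18000000, -0.09500000)
applied force F = (2.6000, 3.6000, -1.9000)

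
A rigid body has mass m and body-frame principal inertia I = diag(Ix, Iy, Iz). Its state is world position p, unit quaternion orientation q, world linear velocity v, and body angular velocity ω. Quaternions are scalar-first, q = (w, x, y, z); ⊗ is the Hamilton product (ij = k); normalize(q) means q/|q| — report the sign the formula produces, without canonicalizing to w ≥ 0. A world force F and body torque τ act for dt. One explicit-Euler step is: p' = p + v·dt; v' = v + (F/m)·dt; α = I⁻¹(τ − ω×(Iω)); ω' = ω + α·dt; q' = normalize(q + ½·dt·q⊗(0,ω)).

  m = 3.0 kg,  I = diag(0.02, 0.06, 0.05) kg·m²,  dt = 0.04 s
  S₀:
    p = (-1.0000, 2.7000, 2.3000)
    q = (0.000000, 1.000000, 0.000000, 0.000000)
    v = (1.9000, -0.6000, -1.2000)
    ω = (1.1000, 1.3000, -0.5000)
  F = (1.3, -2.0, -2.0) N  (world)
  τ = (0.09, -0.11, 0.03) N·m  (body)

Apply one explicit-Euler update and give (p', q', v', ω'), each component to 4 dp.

(τ − ω×Iω)/I = (4.1750, -2.1083, -0.5440)
ω' = ω + α·dt = (1.2670, 1.2157, -0.5218)
2q̇ = q⊗(0,ω) = (-1.1000000, 0.0000000, 0.5000000, 1.3000000)
updated quaternion q' = (-0.0220, 0.9994, 0.0100, 0.0260)
a = (0.4333, -0.6667, -0.6667)
p + v·dt = (-0.9240, 2.6760, 2.2520)
new velocity v' = (1.9173, -0.6267, -1.2267)

p' = (-0.9240, 2.6760, 2.2520)
q' = (-0.0220, 0.9994, 0.0100, 0.0260)
v' = (1.9173, -0.6267, -1.2267)
ω' = (1.2670, 1.2157, -0.5218)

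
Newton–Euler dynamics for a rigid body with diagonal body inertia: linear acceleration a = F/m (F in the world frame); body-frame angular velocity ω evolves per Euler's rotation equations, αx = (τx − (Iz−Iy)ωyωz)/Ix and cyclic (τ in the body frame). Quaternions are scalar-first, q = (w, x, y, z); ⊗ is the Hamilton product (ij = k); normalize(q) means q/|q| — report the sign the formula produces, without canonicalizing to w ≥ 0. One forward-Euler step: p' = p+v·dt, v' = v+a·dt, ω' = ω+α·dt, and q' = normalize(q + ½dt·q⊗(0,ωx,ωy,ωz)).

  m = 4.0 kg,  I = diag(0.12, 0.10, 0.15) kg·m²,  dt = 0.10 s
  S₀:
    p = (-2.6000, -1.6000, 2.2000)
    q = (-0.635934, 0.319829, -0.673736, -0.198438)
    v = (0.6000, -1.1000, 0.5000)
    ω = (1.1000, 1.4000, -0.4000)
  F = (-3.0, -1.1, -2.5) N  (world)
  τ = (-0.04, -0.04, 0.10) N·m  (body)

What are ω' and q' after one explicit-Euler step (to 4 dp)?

precession coupling ω×(Iω) = (-0.0280, 0.0132, -0.0308)
(τ − ω×Iω)/I = (-0.1000, -0.5320, 0.8720)
ω + α·dt = (1.0900, 1.3468, -0.3128)
q⊗(0,ω) = (0.5120433, -0.1522198, -0.9806578, 1.4432438)
updated quaternion q' = (-0.6078, 0.3109, -0.7198, -0.1258)

ω' = (1.0900, 1.3468, -0.3128)
q' = (-0.6078, 0.3109, -0.7198, -0.1258)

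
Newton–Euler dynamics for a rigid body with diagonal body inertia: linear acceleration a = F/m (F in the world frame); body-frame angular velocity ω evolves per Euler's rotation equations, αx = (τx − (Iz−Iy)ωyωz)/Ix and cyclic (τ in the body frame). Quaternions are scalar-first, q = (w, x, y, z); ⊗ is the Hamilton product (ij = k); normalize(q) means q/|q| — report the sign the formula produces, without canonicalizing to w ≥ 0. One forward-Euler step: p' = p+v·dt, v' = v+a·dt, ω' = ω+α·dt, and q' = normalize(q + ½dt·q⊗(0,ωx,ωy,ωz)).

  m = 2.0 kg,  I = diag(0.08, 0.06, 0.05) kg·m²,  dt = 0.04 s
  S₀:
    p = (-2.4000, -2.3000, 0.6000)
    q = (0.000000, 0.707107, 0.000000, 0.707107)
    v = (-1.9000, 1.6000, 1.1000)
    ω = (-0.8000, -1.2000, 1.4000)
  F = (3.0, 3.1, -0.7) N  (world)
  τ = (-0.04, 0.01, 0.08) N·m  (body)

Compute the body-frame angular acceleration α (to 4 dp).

α = (-0.7100, 0.7267, 1.9840)

ω×(Iω) gyroscopic = (0.0168, -0.0336, -0.0192)
angular accel α = (-0.7100, 0.7267, 1.9840)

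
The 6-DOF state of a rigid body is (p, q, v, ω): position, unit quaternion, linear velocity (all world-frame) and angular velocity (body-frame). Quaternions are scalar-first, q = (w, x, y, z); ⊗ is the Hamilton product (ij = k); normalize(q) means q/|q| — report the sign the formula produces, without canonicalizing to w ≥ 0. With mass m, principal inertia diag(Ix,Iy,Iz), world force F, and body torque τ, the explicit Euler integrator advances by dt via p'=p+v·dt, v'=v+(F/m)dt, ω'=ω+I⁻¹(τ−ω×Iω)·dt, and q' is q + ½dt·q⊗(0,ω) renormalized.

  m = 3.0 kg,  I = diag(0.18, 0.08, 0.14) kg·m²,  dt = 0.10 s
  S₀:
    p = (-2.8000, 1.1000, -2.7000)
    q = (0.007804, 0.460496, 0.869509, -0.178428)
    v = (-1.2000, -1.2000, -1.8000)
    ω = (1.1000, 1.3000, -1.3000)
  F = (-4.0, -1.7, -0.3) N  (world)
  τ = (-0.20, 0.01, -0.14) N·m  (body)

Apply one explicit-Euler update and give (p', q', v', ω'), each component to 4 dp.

p' = (-2.9200, 0.9800, -2.8800)
q' = (-0.0852, 0.4136, 0.8851, -0.1957)
v' = (-1.3333, -1.2567, -1.8100)
ω' = (1.0452, 1.3840, -1.2979)

p + v·dt = (-2.9200, 0.9800, -2.8800)
v + (F/m)dt = (-1.3333, -1.2567, -1.8100)
precession coupling ω×(Iω) = (-0.1014, -0.0572, -0.1430)
α = I⁻¹(τ − ω×Iω) = (-0.5478, 0.8400, 0.0214)
new body rate ω' = (1.0452, 1.3840, -1.2979)
2q̇ = q⊗(0,ω) = (-1.8688637, -0.8898209, 0.4125192, -0.3679603)
q + ½dt·q⊗(0,ω), renormalized = (-0.0852, 0.4136, 0.8851, -0.1957)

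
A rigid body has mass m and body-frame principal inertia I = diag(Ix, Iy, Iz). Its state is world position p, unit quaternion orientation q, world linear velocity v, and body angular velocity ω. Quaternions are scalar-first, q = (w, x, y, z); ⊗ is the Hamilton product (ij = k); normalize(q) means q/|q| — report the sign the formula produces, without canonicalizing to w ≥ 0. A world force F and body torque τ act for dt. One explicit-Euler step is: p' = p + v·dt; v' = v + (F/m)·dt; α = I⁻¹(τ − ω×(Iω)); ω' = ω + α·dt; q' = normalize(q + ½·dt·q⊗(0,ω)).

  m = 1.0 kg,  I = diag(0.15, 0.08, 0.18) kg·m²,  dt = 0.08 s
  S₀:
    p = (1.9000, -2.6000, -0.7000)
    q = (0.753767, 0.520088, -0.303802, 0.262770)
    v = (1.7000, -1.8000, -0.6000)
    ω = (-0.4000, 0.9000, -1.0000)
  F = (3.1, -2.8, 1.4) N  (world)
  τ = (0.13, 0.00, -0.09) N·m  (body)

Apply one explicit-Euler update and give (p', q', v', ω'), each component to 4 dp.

p' = (2.0360, -2.7440, -0.7480)
q' = (0.7823, 0.5099, -0.2597, 0.2461)
v' = (1.9480, -2.0240, -0.4880)
ω' = (-0.2827, 0.9120, -1.0512)

new position p' = (2.0360, -2.7440, -0.7480)
v + (F/m)dt = (1.9480, -2.0240, -0.4880)
precession coupling ω×(Iω) = (-0.0900, -0.0120, 0.0252)
(τ − ω×Iω)/I = (1.4667, 0.1500, -0.6400)
ω' = ω + α·dt = (-0.2827, 0.9120, -1.0512)
Hamilton product q⊗(0,ω) = (0.7442270, -0.2341978, 1.0933703, -0.4072086)
q + ½dt·q⊗(0,ω), renormalized = (0.7823, 0.5099, -0.2597, 0.2461)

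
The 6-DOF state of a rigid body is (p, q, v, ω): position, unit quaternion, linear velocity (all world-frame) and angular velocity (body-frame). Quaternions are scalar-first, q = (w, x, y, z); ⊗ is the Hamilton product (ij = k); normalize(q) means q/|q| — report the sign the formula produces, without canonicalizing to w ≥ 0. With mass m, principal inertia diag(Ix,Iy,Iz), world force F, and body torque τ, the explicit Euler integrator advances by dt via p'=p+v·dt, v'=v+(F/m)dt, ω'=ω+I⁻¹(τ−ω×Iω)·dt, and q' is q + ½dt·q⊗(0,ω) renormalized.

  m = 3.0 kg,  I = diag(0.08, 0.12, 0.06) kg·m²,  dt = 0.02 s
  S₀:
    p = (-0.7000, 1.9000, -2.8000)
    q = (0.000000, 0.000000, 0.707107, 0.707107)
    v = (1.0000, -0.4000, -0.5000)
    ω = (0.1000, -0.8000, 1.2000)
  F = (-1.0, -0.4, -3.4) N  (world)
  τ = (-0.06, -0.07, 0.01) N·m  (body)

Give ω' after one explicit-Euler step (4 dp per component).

ω' = (0.0706, -0.8121, 1.2044)

precession coupling ω×(Iω) = (0.0576, 0.0024, -0.0032)
angular accel α = (-1.4700, -0.6033, 0.2200)
ω' = ω + α·dt = (0.0706, -0.8121, 1.2044)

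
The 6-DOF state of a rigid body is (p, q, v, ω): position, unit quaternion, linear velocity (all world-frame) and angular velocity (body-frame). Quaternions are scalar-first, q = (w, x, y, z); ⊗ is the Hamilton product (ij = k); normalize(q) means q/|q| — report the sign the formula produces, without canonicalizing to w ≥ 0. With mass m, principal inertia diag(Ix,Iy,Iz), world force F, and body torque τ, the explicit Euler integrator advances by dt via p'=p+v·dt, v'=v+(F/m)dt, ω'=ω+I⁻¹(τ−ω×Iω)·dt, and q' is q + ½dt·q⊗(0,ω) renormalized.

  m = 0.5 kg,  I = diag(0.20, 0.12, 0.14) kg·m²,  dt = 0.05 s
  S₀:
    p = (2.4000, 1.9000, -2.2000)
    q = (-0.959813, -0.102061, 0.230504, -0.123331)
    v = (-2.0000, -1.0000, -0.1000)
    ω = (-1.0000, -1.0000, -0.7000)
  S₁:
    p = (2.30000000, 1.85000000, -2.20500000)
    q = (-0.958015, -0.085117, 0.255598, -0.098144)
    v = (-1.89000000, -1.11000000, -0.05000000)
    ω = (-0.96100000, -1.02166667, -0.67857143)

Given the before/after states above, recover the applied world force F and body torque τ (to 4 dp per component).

rate change Δω = (0.03900000, -0.02166667, 0.02142857)
applied torque τ = (0.1700, -0.0100, -0.0200)
v₁ − v₀ = (0.11000000, -0.11000000, 0.05000000)
m·(v₁−v₀)/dt = (1.1000, -1.1000, 0.5000)

F = (1.1000, -1.1000, 0.5000)
τ = (0.1700, -0.0100, -0.0200)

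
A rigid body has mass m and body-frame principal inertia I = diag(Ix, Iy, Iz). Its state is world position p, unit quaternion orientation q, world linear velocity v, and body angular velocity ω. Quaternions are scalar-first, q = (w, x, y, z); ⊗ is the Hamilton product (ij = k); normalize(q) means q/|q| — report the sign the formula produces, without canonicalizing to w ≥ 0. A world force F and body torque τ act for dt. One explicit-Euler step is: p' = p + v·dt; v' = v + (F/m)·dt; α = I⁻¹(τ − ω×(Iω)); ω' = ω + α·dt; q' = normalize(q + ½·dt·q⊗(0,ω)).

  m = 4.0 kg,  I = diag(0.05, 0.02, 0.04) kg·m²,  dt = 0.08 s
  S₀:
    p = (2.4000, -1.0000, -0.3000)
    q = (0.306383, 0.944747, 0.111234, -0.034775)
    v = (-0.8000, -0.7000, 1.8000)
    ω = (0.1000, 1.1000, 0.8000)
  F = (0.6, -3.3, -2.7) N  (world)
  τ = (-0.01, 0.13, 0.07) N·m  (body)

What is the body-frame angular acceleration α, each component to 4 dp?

α = (-0.5520, 6.4600, 1.8325)

precession coupling ω×(Iω) = (0.0176, 0.0008, -0.0033)
angular accel α = (-0.5520, 6.4600, 1.8325)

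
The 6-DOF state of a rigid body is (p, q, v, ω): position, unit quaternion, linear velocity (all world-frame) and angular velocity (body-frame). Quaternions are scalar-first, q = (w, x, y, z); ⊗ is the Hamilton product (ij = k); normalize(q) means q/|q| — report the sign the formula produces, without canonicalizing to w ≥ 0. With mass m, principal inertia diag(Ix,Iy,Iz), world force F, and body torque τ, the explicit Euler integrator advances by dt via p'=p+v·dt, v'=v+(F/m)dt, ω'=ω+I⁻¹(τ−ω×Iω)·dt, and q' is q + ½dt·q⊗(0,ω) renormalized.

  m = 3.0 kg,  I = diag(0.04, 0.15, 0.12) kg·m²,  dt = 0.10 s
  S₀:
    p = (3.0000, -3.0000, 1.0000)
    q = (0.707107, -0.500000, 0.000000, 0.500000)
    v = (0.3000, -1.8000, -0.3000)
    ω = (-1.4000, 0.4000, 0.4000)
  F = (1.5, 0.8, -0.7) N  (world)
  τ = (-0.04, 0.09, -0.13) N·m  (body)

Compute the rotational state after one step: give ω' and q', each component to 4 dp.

angular accel α = (-0.8800, 0.3013, -0.5700)
ω' = ω + α·dt = (-1.4880, 0.4301, 0.3430)
2q̇ = q⊗(0,ω) = (-0.9000000, -1.1899498, -0.2171572, 0.0828428)
updated quaternion q' = (0.6602, -0.5579, -0.0108, 0.5027)

ω' = (-1.4880, 0.4301, 0.3430)
q' = (0.6602, -0.5579, -0.0108, 0.5027)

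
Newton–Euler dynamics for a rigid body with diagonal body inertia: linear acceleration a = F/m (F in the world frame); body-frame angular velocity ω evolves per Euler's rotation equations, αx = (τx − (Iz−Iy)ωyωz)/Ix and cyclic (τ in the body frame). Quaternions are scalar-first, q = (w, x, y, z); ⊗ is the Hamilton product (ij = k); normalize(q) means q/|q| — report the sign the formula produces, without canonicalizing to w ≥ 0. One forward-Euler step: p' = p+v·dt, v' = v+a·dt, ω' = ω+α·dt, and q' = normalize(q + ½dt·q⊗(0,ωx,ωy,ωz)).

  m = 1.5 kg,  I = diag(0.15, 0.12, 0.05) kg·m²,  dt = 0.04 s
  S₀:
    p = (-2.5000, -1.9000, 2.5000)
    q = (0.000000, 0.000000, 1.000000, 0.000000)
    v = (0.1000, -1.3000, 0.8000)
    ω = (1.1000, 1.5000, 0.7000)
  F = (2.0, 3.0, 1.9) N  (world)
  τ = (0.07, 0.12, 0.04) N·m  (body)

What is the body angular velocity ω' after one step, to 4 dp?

ω' = (1.1383, 1.5143, 0.7716)

α = I⁻¹(τ − ω×Iω) = (0.9567, 0.3583, 1.7900)
new body rate ω' = (1.1383, 1.5143, 0.7716)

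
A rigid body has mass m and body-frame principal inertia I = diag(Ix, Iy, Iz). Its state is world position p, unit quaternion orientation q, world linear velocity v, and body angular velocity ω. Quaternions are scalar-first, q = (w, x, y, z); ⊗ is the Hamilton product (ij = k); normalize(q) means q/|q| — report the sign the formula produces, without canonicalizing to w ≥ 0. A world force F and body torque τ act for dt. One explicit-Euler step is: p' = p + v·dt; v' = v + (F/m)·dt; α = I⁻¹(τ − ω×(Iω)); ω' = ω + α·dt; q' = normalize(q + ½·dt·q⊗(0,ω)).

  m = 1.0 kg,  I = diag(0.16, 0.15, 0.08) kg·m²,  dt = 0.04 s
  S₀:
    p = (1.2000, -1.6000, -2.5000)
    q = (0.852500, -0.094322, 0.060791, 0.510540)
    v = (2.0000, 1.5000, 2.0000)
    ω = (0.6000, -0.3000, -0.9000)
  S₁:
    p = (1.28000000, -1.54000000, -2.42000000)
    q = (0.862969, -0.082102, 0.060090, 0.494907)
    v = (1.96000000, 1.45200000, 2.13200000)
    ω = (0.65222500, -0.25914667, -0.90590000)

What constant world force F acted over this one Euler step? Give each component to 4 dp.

velocity change Δv = (-0.04000000, -0.04800000, 0.13200000)
F = m·Δv/dt = (-1.0000, -1.2000, 3.3000)

F = (-1.0000, -1.2000, 3.3000)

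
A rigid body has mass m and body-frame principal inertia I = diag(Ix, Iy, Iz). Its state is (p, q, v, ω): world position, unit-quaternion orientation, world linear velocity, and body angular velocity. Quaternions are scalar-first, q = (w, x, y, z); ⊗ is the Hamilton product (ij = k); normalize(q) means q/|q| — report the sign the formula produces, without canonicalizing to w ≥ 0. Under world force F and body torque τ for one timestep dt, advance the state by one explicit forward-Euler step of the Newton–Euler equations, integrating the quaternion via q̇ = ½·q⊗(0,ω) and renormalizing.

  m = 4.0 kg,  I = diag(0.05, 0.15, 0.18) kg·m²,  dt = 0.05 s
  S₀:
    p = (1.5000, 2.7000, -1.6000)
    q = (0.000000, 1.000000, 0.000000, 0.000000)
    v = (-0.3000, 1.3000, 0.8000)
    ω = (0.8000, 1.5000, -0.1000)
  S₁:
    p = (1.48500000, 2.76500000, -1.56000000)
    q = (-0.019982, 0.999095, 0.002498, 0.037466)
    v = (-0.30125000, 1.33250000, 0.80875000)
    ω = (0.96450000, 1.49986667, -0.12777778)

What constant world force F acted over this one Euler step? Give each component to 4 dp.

Δv = v₁−v₀ = (-0.00125000, 0.03250000, 0.00875000)
applied force F = (-0.1000, 2.6000, 0.7000)

F = (-0.1000, 2.6000, 0.7000)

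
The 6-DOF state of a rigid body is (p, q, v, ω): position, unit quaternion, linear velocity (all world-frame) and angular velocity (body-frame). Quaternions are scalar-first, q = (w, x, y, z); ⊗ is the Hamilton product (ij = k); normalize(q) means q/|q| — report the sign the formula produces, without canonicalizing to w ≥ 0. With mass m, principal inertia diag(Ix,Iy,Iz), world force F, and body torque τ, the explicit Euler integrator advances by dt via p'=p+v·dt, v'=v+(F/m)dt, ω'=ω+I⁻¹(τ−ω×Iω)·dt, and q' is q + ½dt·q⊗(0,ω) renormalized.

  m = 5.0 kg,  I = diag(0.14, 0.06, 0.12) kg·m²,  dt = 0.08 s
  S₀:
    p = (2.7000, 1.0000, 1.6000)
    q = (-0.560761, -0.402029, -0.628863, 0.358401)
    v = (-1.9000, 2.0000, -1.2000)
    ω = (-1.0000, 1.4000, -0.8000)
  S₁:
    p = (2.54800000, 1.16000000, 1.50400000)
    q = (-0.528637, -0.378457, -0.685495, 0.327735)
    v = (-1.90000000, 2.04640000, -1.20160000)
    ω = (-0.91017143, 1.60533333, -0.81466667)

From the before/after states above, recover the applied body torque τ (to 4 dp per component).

Δω = ω₁−ω₀ = (0.08982857, 0.20533333, -0.01466667)
ω₀×(Iω₀) = (-0.0672, 0.0160, 0.1120)
τ = I·(Δω/dt) + ω₀×(Iω₀) = (0.0900, 0.1700, 0.0900)

τ = (0.0900, 0.1700, 0.0900)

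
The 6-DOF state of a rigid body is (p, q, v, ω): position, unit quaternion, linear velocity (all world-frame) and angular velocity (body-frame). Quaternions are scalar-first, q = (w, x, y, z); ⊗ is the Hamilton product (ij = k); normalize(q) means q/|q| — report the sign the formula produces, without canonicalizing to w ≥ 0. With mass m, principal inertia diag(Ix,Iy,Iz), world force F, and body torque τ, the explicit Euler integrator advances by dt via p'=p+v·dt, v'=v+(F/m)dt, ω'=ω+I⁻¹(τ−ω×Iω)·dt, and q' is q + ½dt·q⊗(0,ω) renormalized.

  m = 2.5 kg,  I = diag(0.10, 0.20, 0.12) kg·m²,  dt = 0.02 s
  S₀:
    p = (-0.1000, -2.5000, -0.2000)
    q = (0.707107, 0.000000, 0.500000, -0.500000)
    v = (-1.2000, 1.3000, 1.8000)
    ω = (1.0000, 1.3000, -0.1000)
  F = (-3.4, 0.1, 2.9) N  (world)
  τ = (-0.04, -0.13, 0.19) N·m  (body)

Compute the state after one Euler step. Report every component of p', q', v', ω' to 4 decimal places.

p' = (-0.1240, -2.4740, -0.1640)
q' = (0.7000, 0.0131, 0.5041, -0.5056)
v' = (-1.2272, 1.3008, 1.8232)
ω' = (0.9899, 1.2868, -0.0900)

linear accel F/m = (-1.3600, 0.0400, 1.1600)
new position p' = (-0.1240, -2.4740, -0.1640)
v + (F/m)dt = (-1.2272, 1.3008, 1.8232)
ω×(Iω) gyroscopic = (0.0104, 0.0020, 0.1300)
(τ − ω×Iω)/I = (-0.5040, -0.6600, 0.5000)
new body rate ω' = (0.9899, 1.2868, -0.0900)
q⊗(0,ω) = (-0.7000000, 1.3071070, 0.4192391, -0.5707107)
q' = normalize(q + ½dt·q⊗(0,ω)) = (0.7000, 0.0131, 0.5041, -0.5056)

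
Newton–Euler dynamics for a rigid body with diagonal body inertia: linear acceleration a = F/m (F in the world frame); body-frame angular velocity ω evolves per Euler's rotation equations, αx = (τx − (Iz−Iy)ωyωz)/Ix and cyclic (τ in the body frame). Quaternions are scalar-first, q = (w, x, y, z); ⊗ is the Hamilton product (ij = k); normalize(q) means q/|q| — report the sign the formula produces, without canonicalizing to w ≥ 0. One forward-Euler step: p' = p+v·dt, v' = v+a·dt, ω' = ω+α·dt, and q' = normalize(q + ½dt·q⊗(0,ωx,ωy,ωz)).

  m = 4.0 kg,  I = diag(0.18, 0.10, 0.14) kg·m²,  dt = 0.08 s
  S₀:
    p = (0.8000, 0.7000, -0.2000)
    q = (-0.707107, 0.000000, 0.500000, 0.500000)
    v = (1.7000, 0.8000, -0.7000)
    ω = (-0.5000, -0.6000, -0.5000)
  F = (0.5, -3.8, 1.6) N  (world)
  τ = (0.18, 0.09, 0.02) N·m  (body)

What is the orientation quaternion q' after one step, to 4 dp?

2q̇ = q⊗(0,ω) = (0.5500000, 0.4035535, 0.1742642, 0.6035535)
q + ½dt·q⊗(0,ω), renormalized = (-0.6846, 0.0161, 0.5066, 0.5238)

q' = (-0.6846, 0.0161, 0.5066, 0.5238)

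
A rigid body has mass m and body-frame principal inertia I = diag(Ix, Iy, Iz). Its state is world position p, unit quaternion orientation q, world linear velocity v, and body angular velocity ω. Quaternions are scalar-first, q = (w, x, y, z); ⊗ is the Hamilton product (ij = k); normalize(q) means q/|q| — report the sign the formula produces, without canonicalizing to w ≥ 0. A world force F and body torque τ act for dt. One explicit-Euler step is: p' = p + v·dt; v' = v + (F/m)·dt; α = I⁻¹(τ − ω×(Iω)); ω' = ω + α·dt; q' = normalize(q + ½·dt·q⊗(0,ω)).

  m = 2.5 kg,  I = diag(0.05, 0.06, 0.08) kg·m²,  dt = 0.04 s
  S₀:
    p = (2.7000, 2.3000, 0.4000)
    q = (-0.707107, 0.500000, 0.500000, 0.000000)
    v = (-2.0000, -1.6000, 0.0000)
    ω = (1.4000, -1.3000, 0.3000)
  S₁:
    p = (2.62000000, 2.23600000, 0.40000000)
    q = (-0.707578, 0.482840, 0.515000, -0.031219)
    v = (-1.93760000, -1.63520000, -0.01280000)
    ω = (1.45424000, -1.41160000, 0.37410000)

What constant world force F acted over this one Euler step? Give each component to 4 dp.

Δv = v₁−v₀ = (0.06240000, -0.03520000, -0.01280000)
applied force F = (3.9000, -2.2000, -0.8000)

F = (3.9000, -2.2000, -0.8000)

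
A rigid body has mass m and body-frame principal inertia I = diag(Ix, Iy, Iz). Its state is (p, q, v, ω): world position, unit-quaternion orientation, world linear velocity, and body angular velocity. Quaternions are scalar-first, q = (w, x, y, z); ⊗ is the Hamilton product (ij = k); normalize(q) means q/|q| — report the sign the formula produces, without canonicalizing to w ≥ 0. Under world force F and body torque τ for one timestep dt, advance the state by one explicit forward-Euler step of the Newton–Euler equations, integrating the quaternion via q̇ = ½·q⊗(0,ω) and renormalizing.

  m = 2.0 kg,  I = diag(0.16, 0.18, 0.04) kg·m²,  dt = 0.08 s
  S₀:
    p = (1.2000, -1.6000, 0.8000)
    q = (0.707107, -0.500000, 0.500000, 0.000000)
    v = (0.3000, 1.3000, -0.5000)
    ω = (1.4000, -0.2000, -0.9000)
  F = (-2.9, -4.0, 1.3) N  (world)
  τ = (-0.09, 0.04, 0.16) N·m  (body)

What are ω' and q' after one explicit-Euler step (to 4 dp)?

ω' = (1.3676, -0.1150, -0.5688)
q' = (0.7375, -0.4773, 0.4753, -0.0493)

(τ − ω×Iω)/I = (-0.4050, 1.0622, 4.1400)
ω + α·dt = (1.3676, -0.1150, -0.5688)
q⊗(0,ω) = (0.8000000, 0.5399498, -0.5914214, -1.2363963)
q' = normalize(q + ½dt·q⊗(0,ω)) = (0.7375, -0.4773, 0.4753, -0.0493)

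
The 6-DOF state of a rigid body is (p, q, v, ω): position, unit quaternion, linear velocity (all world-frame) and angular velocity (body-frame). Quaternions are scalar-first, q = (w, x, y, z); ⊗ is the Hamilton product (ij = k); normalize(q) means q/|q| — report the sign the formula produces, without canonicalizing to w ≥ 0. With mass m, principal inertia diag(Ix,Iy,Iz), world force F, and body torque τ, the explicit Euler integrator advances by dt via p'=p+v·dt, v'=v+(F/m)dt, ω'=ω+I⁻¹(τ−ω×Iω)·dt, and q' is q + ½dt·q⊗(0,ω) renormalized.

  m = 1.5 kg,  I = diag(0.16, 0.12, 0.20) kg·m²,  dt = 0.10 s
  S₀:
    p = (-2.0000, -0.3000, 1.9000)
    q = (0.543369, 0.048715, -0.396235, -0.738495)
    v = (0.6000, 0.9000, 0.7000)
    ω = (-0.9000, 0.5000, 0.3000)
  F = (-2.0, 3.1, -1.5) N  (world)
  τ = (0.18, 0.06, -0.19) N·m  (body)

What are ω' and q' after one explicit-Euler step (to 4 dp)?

(τ − ω×Iω)/I = (1.0500, 0.4100, -1.0400)
ω + α·dt = (-0.7950, 0.5410, 0.1960)
q⊗(0,ω) = (0.4635095, -0.2386551, 0.9217155, -0.1692433)
q + ½dt·q⊗(0,ω), renormalized = (0.5657, 0.0367, -0.3496, -0.7459)

ω' = (-0.7950, 0.5410, 0.1960)
q' = (0.5657, 0.0367, -0.3496, -0.7459)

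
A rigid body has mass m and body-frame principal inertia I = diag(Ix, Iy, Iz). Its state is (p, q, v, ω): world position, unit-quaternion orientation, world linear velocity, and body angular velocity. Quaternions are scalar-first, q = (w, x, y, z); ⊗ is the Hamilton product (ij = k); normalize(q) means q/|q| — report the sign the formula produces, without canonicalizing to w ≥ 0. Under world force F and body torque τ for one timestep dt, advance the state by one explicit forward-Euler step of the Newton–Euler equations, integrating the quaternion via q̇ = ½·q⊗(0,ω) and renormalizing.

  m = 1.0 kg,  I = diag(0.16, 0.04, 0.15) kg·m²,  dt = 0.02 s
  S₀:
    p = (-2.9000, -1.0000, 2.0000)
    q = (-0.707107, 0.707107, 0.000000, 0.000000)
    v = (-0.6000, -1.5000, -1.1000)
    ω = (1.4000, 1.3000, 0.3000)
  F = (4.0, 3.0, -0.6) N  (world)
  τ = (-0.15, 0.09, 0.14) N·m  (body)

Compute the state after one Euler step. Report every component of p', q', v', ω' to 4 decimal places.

p' = (-2.9120, -1.0300, 1.9780)
q' = (-0.7169, 0.6971, -0.0113, 0.0071)
v' = (-0.5200, -1.4400, -1.1120)
ω' = (1.3759, 1.3429, 0.3478)

ω×(Iω) gyroscopic = (0.0429, 0.0042, -0.2184)
α = I⁻¹(τ − ω×Iω) = (-1.2056, 2.1450, 2.3893)
ω + α·dt = (1.3759, 1.3429, 0.3478)
2q̇ = q⊗(0,ω) = (-0.9899498, -0.9899498, -1.1313712, 0.7071070)
q' = normalize(q + ½dt·q⊗(0,ω)) = (-0.7169, 0.6971, -0.0113, 0.0071)
a = F/m = (4.0000, 3.0000, -0.6000)
p' = p + v·dt = (-2.9120, -1.0300, 1.9780)
v + (F/m)dt = (-0.5200, -1.4400, -1.1120)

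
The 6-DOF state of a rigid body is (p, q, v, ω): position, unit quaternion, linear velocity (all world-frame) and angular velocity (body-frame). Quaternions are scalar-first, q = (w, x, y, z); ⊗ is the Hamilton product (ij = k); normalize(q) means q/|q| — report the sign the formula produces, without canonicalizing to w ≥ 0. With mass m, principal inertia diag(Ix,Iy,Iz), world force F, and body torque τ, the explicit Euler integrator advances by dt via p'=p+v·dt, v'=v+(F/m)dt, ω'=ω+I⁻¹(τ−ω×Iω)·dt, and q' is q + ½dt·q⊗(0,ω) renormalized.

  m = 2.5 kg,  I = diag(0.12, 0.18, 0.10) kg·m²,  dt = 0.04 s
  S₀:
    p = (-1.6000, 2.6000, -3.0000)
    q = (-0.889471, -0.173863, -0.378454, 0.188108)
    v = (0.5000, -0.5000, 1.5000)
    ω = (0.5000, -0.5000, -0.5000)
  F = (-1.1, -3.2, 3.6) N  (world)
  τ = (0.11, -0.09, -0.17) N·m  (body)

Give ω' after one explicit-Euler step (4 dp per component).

ω' = (0.5433, -0.5189, -0.5620)

gyro term ω×Iω = (-0.0200, -0.0050, -0.0150)
angular accel α = (1.0833, -0.4722, -1.5500)
ω' = ω + α·dt = (0.5433, -0.5189, -0.5620)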